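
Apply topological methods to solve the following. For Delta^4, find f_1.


Delta^4 has 4+1 vertices. A 1-face is a choice of 1+1 vertices.
f_1 = C(4+1, 1+1) = C(5,2) = 10

10


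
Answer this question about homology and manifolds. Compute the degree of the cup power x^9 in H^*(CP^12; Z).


|x| = 2 in H^*(CP^n).
|x^9| = 9 * |x| = 9 * 2 = 18

18


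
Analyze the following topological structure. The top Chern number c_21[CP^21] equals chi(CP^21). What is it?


For any closed oriented manifold, <e(TM),[M]> = chi(M).
chi(CP^21) = 21+1 = 22

22


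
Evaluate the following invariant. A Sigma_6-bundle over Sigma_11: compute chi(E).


For a fiber bundle F -> E -> B (with CW structure): chi(E) = chi(B) * chi(F).
chi(Sigma_11) = -20, chi(Sigma_6) = -10.
chi(E) = (-20) * (-10) = 200

200


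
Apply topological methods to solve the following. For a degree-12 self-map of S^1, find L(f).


On S^1: L(f) = tr(f_0*) + (-1)^1 tr(f_1*) = 1 + (-1)^1 * deg(f).
L(f) = 1 + (-1)^1 * 12 = 1 + -12 = -11

-11


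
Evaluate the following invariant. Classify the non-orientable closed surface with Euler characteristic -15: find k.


chi = 2 - k for closed non-orientable surfaces with k crosscaps.
-15 = 2 - k
k = 2 - (-15) = 17

17


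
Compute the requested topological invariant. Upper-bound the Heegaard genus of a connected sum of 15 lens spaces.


Heegaard genus satisfies g(A#B) <= g(A) + g(B).
Each lens space has g = 1.
Upper bound: 15 * 1 = 15

15


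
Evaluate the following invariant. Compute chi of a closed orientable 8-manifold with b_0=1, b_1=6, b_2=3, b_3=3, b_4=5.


By Poincare duality b_k = b_{8-k}, so full Betti numbers: b_0=1, b_1=6, b_2=3, b_3=3, b_4=5, b_5=3, b_6=3, b_7=6, b_8=1.
chi = sum (-1)^k b_k = -5

-5


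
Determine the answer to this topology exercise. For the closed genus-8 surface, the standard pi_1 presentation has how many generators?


Standard presentation: pi_1(Sigma_g) = <a_1,b_1,...,a_g,b_g | [a_1,b_1]...[a_g,b_g] = 1>.
Number of generators = 2g = 2*8 = 16

16


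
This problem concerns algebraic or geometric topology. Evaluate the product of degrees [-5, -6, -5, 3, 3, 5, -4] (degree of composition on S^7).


Degree is multiplicative: deg(composition) = product of degrees.
= (-5) * (-6) * (-5) * (3) * (3) * (5) * (-4) = 27000

27000


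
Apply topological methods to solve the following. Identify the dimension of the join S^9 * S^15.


Join of spheres: S^m * S^n = S^{m+n+1}.
dim = 9 + 15 + 1 = 25

25


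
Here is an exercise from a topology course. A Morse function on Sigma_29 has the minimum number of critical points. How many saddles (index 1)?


A perfect Morse function has m_k = b_k.
For Sigma_29: b_0=1, b_1=2g=58, b_2=1.
Saddles m_1 = 2g = 58

58


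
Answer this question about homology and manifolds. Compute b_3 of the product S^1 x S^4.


Each S^d has Poincare polynomial 1 + t^d.
The product S^1 x S^4 has Poincare polynomial prod(1+t^d_i).
Expanding: b_0=1, b_1=1, b_4=1, b_5=1.
b_3 = 0

0


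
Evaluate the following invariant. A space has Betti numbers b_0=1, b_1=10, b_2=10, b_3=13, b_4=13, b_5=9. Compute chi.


chi = sum_k (-1)^k b_k.
= (1) + (-10) + (10) + (-13) + (13) + (-9)
= -8

-8


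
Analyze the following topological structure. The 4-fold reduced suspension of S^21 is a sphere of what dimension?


Each suspension raises dimension by 1: Sigma S^n = S^{n+1}.
Sigma^4 S^21 = S^{21+4} = S^25

25


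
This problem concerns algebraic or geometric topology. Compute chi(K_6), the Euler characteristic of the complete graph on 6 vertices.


K_6: V = 6, E = C(6,2) = 15.
chi = V - E = 6 - 15 = -9

-9


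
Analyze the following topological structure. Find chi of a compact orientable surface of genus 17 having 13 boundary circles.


For a compact orientable surface with genus g and b boundary components: chi = 2 - 2g - b.
chi = 2 - 2*17 - 13 = 2 - 34 - 13 = -45

-45


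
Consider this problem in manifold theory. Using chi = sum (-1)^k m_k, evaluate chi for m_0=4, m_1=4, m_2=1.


Morse theory: chi(M) = sum_k (-1)^k m_k where m_k = #(index-k critical points).
= (4) + (-4) + (1) = 1

1


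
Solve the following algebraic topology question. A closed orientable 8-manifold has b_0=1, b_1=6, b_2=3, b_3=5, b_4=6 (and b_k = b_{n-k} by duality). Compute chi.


By Poincare duality b_k = b_{8-k}, so full Betti numbers: b_0=1, b_1=6, b_2=3, b_3=5, b_4=6, b_5=5, b_6=3, b_7=6, b_8=1.
chi = sum (-1)^k b_k = -8

-8


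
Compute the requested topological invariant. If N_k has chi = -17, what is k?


chi = 2 - k for closed non-orientable surfaces with k crosscaps.
-17 = 2 - k
k = 2 - (-17) = 19

19


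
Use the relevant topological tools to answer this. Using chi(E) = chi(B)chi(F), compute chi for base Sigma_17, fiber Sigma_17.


For a fiber bundle F -> E -> B (with CW structure): chi(E) = chi(B) * chi(F).
chi(Sigma_17) = -32, chi(Sigma_17) = -32.
chi(E) = (-32) * (-32) = 1024

1024


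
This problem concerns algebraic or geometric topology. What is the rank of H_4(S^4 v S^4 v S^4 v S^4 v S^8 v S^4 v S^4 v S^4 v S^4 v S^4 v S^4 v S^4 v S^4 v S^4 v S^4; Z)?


For a wedge of spheres, H_k (k>0) is free on one generator per sphere of dimension k.
Spheres of dimension 4: count = 14.
b_4 = 14

14


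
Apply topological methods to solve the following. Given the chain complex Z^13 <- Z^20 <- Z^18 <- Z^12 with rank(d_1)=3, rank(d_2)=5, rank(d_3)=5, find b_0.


rank H_k = rank(ker d_k) - rank(im d_{k+1}).
rank(ker d_0) = rank(C_0) - rank(d_0) = 13 - 0 = 13.
rank(im d_{0+1}) = 3.
rank H_0 = 13 - 3 = 10

10


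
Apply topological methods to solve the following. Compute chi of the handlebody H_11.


A genus-g handlebody deformation retracts to a wedge of g circles.
chi(vee_g S^1) = 1 - g.
chi(H_11) = 1 - 11 = -10

-10


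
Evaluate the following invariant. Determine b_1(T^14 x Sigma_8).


pi_1(A x B) = pi_1(A) x pi_1(B); rank of abelianization = b_1.
b_1(T^14) = 14, b_1(Sigma_8) = 2*8 = 16.
b_1(product) = 14 + 16 = 30

30


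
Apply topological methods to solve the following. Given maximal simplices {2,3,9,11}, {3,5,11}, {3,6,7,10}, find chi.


Enumerate all faces; f-vector: f_0=8, f_1=14, f_2=9, f_3=2.
chi = sum (-1)^k f_k = 1

1


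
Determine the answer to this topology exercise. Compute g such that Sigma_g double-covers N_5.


chi(N_5) = 2 - 5 = -3.
Double cover: chi(Sigma_g) = 2 * chi(N_5) = 2*(-3) = -6.
2 - 2g = -6, so g = (2 - (-6))/2 = 8/2 = 4

4


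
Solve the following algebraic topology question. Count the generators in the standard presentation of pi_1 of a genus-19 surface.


Standard presentation: pi_1(Sigma_g) = <a_1,b_1,...,a_g,b_g | [a_1,b_1]...[a_g,b_g] = 1>.
Number of generators = 2g = 2*19 = 38

38


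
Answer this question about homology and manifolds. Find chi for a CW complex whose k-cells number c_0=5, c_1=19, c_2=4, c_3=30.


chi = sum_k (-1)^k c_k.
= (-1)^0*5 + (-1)^1*19 + (-1)^2*4 + (-1)^3*30
= (5) + (-19) + (4) + (-30)
= -40

-40


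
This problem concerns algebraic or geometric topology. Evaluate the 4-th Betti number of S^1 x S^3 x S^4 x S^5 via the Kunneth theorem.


Each S^d has Poincare polynomial 1 + t^d.
The product S^1 x S^3 x S^4 x S^5 has Poincare polynomial prod(1+t^d_i).
Expanding: b_0=1, b_1=1, b_3=1, b_4=2, b_5=2, b_6=1, b_7=1, b_8=2, b_9=2, b_10=1, b_12=1, b_13=1.
b_4 = 2

2


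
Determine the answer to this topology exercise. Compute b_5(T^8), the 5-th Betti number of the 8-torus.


By the Kunneth formula, b_k(T^n) = C(n,k).
b_5(T^8) = C(8,5).
C(8,5) = 8!/(5!*3!) = 56

56


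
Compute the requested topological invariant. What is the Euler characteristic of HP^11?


HP^11 has one cell in each dimension 0, 4, ..., 4*11 (11+1 cells, all even-dim).
chi = 11 + 1 = 12

12


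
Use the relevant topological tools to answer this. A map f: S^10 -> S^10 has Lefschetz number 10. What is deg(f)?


L(f) = 1 + (-1)^10 deg(f) on S^10.
10 = 1 + (-1)^10 * deg(f)
(-1)^10 * deg(f) = 9
deg(f) = 9

9


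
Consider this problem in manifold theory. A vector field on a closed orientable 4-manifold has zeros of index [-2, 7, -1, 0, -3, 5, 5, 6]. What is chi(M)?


Poincare-Hopf: chi(M) = sum of indices of zeros.
chi = (-2) + (7) + (-1) + (0) + (-3) + (5) + (5) + (6) = 17

17


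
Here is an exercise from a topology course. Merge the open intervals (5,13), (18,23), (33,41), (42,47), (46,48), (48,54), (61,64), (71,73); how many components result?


Sort and merge overlapping open intervals.
Merged: (5,13), (18,23), (33,41), (42,48), (48,54), (61,64), (71,73).
Number of components = 7

7


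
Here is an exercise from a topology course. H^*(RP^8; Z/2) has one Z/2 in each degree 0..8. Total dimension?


H^k(RP^8; Z/2) = Z/2 for each 0 <= k <= 8.
Total dimension = 8 + 1 = 9

9


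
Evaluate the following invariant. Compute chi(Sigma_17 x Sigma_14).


chi(Sigma_17) = 2 - 2*17 = -32
chi(Sigma_14) = 2 - 2*14 = -26
chi(product) = (-32) * (-26) = 832

832


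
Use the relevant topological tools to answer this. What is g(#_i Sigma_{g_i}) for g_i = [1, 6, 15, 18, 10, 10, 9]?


Genus is additive under connected sum of orientable surfaces.
g = 1 + 6 + 15 + 18 + 10 + 10 + 9 = 69

69


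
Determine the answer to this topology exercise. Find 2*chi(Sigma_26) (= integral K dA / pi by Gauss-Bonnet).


Gauss-Bonnet: integral K dA = 2*pi*chi(M).
chi(Sigma_26) = 2 - 2*26 = -50.
(integral K dA)/pi = 2*chi = 2*(-50) = -100

-100


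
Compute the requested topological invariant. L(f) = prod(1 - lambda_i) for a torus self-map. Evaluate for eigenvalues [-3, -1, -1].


For a torus self-map: L(f) = det(I - A) where A acts on H_1.
L(f) = (1--3) * (1--1) * (1--1) = 4 * 2 * 2 = 16

16


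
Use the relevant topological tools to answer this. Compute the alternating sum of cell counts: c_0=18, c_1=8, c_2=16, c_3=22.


chi = sum_k (-1)^k c_k.
= (-1)^0*18 + (-1)^1*8 + (-1)^2*16 + (-1)^3*22
= (18) + (-8) + (16) + (-22)
= 4

4


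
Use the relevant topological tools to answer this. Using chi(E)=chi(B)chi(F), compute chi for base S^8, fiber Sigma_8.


chi(S^8) = 2 (n even), chi(Sigma_8) = 2 - 2*8 = -14.
chi(E) = 2 * (-14) = -28

-28


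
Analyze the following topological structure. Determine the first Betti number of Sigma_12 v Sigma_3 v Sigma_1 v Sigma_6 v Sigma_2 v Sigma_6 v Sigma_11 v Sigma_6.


For a wedge X v Y: reduced H_k(X v Y) = H_k(X) + H_k(Y).
Each Sigma_g contributes b_1 = 2g.
b_1 = 24 + 6 + 2 + 12 + 4 + 12 + 22 + 12 = 94

94


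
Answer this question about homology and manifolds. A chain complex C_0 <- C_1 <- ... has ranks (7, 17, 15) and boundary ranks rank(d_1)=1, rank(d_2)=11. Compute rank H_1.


rank H_k = rank(ker d_k) - rank(im d_{k+1}).
rank(ker d_1) = rank(C_1) - rank(d_1) = 17 - 1 = 16.
rank(im d_{1+1}) = 11.
rank H_1 = 16 - 11 = 5

5


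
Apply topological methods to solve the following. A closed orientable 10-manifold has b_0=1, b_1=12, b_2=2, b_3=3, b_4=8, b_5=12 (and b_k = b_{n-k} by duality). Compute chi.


By Poincare duality b_k = b_{10-k}, so full Betti numbers: b_0=1, b_1=12, b_2=2, b_3=3, b_4=8, b_5=12, b_6=8, b_7=3, b_8=2, b_9=12, b_10=1.
chi = sum (-1)^k b_k = -20

-20


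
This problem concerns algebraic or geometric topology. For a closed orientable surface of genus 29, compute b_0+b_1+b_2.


For Sigma_29: b_0 = 1, b_1 = 2g = 58, b_2 = 1.
Total = 1 + 58 + 1 = 60

60


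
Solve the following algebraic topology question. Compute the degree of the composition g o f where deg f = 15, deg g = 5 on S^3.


Degree is multiplicative under composition: deg(g o f) = deg(g) * deg(f).
= 5 * 15 = 75

75


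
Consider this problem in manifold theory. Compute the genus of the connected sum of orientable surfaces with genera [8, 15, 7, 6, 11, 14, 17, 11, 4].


Genus is additive under connected sum of orientable surfaces.
g = 8 + 15 + 7 + 6 + 11 + 14 + 17 + 11 + 4 = 93

93


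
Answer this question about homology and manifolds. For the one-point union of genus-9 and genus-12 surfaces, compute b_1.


For a wedge: H_1(A v B) = H_1(A) + H_1(B).
b_1(Sigma_9) = 18, b_1(Sigma_12) = 24.
b_1 = 18 + 24 = 42

42


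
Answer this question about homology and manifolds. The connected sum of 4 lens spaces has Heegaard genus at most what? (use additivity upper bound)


Heegaard genus satisfies g(A#B) <= g(A) + g(B).
Each lens space has g = 1.
Upper bound: 4 * 1 = 4

4


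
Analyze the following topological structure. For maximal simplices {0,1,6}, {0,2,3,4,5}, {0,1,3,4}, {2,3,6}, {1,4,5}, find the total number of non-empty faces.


Each maximal simplex on m vertices has 2^m - 1 nonempty faces.
Take the union (dedupe shared faces).
Total distinct faces = 48

48


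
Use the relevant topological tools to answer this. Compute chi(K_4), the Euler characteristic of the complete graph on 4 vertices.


K_4: V = 4, E = C(4,2) = 6.
chi = V - E = 4 - 6 = -2

-2


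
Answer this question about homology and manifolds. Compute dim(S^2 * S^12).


Join of spheres: S^m * S^n = S^{m+n+1}.
dim = 2 + 12 + 1 = 15

15


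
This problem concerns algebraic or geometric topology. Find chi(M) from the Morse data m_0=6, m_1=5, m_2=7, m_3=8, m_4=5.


Morse theory: chi(M) = sum_k (-1)^k m_k where m_k = #(index-k critical points).
= (6) + (-5) + (7) + (-8) + (5) = 5

5


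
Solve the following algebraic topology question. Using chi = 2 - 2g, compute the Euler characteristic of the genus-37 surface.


For a closed orientable surface of genus g: chi = 2 - 2g.
Here g = 37.
chi = 2 - 2*37 = 2 - 74 = -72

-72


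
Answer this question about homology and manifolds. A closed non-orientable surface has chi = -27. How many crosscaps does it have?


chi = 2 - k for closed non-orientable surfaces with k crosscaps.
-27 = 2 - k
k = 2 - (-27) = 29

29


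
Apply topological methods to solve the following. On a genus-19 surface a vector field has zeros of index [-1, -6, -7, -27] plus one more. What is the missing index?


Poincare-Hopf: sum of indices = chi(M).
chi(Sigma_19) = 2 - 2*19 = -36.
Sum of known indices = -41.
x = chi - (sum known) = -36 - (-41) = 5

5


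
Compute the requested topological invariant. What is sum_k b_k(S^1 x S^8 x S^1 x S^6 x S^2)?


Total Betti number is multiplicative under products.
Each S^d (d>=1) has total Betti number 2.
There are 5 sphere factors.
Total = 2^5 = 32

32


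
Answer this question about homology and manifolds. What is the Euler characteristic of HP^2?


HP^2 has one cell in each dimension 0, 4, ..., 4*2 (2+1 cells, all even-dim).
chi = 2 + 1 = 3

3


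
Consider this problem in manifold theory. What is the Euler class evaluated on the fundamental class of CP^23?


For any closed oriented manifold, <e(TM),[M]> = chi(M).
chi(CP^23) = 23+1 = 24

24


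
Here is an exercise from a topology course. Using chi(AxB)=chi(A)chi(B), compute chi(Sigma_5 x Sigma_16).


chi(Sigma_5) = 2 - 2*5 = -8
chi(Sigma_16) = 2 - 2*16 = -30
chi(product) = (-8) * (-30) = 240

240


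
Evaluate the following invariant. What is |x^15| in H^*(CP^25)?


|x| = 2 in H^*(CP^n).
|x^15| = 15 * |x| = 15 * 2 = 30

30


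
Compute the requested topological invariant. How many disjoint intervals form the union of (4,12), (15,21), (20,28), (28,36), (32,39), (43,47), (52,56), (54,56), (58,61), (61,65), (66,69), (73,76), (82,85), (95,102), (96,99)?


Sort and merge overlapping open intervals.
Merged: (4,12), (15,28), (28,39), (43,47), (52,56), (58,61), (61,65), (66,69), (73,76), (82,85), (95,102).
Number of components = 11

11


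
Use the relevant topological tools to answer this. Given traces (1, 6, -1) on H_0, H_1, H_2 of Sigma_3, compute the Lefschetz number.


L(f) = tr(f_0*) - tr(f_1*) + tr(f_2*).
= 1 - (6) + (-1)
= -6

-6


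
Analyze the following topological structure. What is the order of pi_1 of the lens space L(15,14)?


pi_1(L(p,q)) = Z/pZ for any q coprime to p.
|pi_1(L(15,14))| = 15

15


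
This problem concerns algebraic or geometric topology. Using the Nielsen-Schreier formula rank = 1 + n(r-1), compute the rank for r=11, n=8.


Nielsen-Schreier: an index-n subgroup of F_r is free of rank 1 + n(r-1).
Equivalently: chi(cover) = n*chi(base); chi(vee_r S^1) = 1 - 11 = -10.
chi(E) = 8*(-10) = -80; rank = 1 - chi(E) = 1 - (-80) = 81.
rank = 1 + 8*(11-1) = 1 + 80 = 81

81


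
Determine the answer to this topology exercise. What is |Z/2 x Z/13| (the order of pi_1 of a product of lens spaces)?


pi_1(X x Y) = pi_1(X) x pi_1(Y).
pi_1(L(2,1)) = Z/2, pi_1(L(13,1)) = Z/13.
|Z/2 x Z/13| = 2 * 13 = 26

26


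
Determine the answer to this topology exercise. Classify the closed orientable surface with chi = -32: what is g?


chi = 2 - 2g for closed orientable surfaces.
-32 = 2 - 2g
2g = 2 - (-32) = 34
g = 17

17


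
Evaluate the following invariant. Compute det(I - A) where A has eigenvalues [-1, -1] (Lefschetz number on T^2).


For a torus self-map: L(f) = det(I - A) where A acts on H_1.
L(f) = (1--1) * (1--1) = 2 * 2 = 4

4


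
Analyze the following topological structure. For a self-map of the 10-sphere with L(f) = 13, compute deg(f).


L(f) = 1 + (-1)^10 deg(f) on S^10.
13 = 1 + (-1)^10 * deg(f)
(-1)^10 * deg(f) = 12
deg(f) = 12

12


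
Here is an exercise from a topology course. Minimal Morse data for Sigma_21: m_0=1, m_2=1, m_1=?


A perfect Morse function has m_k = b_k.
For Sigma_21: b_0=1, b_1=2g=42, b_2=1.
Saddles m_1 = 2g = 42

42


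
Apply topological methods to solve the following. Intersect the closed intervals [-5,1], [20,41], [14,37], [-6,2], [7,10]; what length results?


Intersection = [max(a_i), min(b_i)] = [20, 1].
Since 20 > 1, the intersection is empty.
Length = 0

0


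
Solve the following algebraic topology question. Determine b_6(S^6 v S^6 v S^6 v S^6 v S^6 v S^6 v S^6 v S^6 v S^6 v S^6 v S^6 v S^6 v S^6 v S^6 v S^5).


For a wedge of spheres, H_k (k>0) is free on one generator per sphere of dimension k.
Spheres of dimension 6: count = 14.
b_6 = 14

14


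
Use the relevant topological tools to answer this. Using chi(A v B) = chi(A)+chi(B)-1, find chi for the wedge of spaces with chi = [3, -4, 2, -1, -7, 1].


chi(A v B) = chi(A) + chi(B) - 1 (one point identified).
For 6 spaces: chi = (sum chi_i) - (6 - 1).
sum = -6; chi = -6 - 5 = -11

-11


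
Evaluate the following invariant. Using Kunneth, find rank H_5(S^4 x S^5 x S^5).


Each S^d has Poincare polynomial 1 + t^d.
The product S^4 x S^5 x S^5 has Poincare polynomial prod(1+t^d_i).
Expanding: b_0=1, b_4=1, b_5=2, b_9=2, b_10=1, b_14=1.
b_5 = 2

2


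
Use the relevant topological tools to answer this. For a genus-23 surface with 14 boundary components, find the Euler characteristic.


For a compact orientable surface with genus g and b boundary components: chi = 2 - 2g - b.
chi = 2 - 2*23 - 14 = 2 - 46 - 14 = -58

-58


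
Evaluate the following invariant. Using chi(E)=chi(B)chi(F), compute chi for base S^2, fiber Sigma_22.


chi(S^2) = 2 (n even), chi(Sigma_22) = 2 - 2*22 = -42.
chi(E) = 2 * (-42) = -84

-84


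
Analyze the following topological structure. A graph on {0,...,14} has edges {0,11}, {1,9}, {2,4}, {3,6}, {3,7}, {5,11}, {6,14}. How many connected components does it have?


Run DFS/union-find over 15 vertices.
V = 15, E = 7.
Number of components = 8

8


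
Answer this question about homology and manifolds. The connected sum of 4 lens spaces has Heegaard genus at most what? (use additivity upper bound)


Heegaard genus satisfies g(A#B) <= g(A) + g(B).
Each lens space has g = 1.
Upper bound: 4 * 1 = 4

4


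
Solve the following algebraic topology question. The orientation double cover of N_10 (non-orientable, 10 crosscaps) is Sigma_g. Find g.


chi(N_10) = 2 - 10 = -8.
Double cover: chi(Sigma_g) = 2 * chi(N_10) = 2*(-8) = -16.
2 - 2g = -16, so g = (2 - (-16))/2 = 18/2 = 9

9


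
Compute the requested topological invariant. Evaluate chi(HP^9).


HP^9 has one cell in each dimension 0, 4, ..., 4*9 (9+1 cells, all even-dim).
chi = 9 + 1 = 10

10


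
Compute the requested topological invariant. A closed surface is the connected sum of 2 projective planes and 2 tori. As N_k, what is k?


Since a >= 1, the sum is non-orientable; each T^2 can be replaced by RP^2 # RP^2 (since T^2#RP^2 = 3RP^2).
Total crosscaps k = 2 + 2*2 = 6.
Check via chi: chi = 2*1 + 2*0 - (2+2-1)*2 = -4 = 2 - k = -4. Consistent.

6


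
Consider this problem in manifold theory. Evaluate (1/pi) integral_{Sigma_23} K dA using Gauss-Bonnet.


Gauss-Bonnet: integral K dA = 2*pi*chi(M).
chi(Sigma_23) = 2 - 2*23 = -44.
(integral K dA)/pi = 2*chi = 2*(-44) = -88

-88


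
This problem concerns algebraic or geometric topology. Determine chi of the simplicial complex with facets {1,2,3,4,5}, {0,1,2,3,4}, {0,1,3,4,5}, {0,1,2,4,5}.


Enumerate all faces; f-vector: f_0=6, f_1=15, f_2=20, f_3=14, f_4=4.
chi = sum (-1)^k f_k = 1

1


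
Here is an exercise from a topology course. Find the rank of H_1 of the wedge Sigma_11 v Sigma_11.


For a wedge: H_1(A v B) = H_1(A) + H_1(B).
b_1(Sigma_11) = 22, b_1(Sigma_11) = 22.
b_1 = 22 + 22 = 44

44


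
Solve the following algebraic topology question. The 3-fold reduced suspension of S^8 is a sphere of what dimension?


Each suspension raises dimension by 1: Sigma S^n = S^{n+1}.
Sigma^3 S^8 = S^{8+3} = S^11

11


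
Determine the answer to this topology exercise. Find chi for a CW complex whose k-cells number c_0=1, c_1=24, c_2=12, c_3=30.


chi = sum_k (-1)^k c_k.
= (-1)^0*1 + (-1)^1*24 + (-1)^2*12 + (-1)^3*30
= (1) + (-24) + (12) + (-30)
= -41

-41


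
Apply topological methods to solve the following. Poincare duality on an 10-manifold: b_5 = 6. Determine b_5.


Poincare duality for closed orientable n-manifolds: b_k = b_{n-k}.
Here n = 10, so b_5 = b_5 = 6

6


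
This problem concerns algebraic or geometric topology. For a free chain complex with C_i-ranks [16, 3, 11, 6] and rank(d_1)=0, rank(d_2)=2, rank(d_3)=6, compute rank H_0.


rank H_k = rank(ker d_k) - rank(im d_{k+1}).
rank(ker d_0) = rank(C_0) - rank(d_0) = 16 - 0 = 16.
rank(im d_{0+1}) = 0.
rank H_0 = 16 - 0 = 16

16


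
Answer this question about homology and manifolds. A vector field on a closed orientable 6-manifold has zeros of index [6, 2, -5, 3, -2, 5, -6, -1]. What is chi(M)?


Poincare-Hopf: chi(M) = sum of indices of zeros.
chi = (6) + (2) + (-5) + (3) + (-2) + (5) + (-6) + (-1) = 2

2


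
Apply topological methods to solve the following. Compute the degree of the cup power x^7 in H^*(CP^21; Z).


|x| = 2 in H^*(CP^n).
|x^7| = 7 * |x| = 7 * 2 = 14

14


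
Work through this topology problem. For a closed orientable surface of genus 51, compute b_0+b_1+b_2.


For Sigma_51: b_0 = 1, b_1 = 2g = 102, b_2 = 1.
Total = 1 + 102 + 1 = 104

104


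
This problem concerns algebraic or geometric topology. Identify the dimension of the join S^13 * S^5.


Join of spheres: S^m * S^n = S^{m+n+1}.
dim = 13 + 5 + 1 = 19

19


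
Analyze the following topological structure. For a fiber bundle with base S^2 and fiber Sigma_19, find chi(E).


chi(S^2) = 2 (n even), chi(Sigma_19) = 2 - 2*19 = -36.
chi(E) = 2 * (-36) = -72

-72


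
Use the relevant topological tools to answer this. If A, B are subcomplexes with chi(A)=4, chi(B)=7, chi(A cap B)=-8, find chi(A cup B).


chi(A cup B) = chi(A) + chi(B) - chi(A cap B)
= 4 + (7) - (-8)
= 19

19


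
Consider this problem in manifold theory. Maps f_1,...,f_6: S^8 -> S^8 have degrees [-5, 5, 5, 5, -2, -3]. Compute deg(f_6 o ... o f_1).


Degree is multiplicative: deg(composition) = product of degrees.
= (-5) * (5) * (5) * (5) * (-2) * (-3) = -3750

-3750


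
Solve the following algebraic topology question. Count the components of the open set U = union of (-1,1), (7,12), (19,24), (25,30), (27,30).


Sort and merge overlapping open intervals.
Merged: (-1,1), (7,12), (19,24), (25,30).
Number of components = 4

4


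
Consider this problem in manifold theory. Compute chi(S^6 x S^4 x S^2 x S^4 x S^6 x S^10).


chi is multiplicative: chi(X x Y) = chi(X) chi(Y).
Each even-dim sphere has chi = 2. There are 6 factors.
chi = 2^6 = 64

64


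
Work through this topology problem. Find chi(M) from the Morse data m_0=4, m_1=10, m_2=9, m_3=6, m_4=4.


Morse theory: chi(M) = sum_k (-1)^k m_k where m_k = #(index-k critical points).
= (4) + (-10) + (9) + (-6) + (4) = 1

1


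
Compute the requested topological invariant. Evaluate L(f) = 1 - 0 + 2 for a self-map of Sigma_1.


L(f) = tr(f_0*) - tr(f_1*) + tr(f_2*).
= 1 - (0) + (2)
= 3

3


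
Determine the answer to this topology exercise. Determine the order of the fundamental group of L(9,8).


pi_1(L(p,q)) = Z/pZ for any q coprime to p.
|pi_1(L(9,8))| = 9

9


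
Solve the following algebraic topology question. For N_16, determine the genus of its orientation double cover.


chi(N_16) = 2 - 16 = -14.
Double cover: chi(Sigma_g) = 2 * chi(N_16) = 2*(-14) = -28.
2 - 2g = -28, so g = (2 - (-28))/2 = 30/2 = 15

15


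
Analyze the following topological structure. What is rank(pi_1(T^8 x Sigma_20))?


pi_1(A x B) = pi_1(A) x pi_1(B); rank of abelianization = b_1.
b_1(T^8) = 8, b_1(Sigma_20) = 2*20 = 40.
b_1(product) = 8 + 40 = 48

48


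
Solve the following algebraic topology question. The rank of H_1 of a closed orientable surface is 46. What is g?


For a closed orientable surface: b_1 = 2g.
46 = 2g
g = 46 / 2 = 23

23


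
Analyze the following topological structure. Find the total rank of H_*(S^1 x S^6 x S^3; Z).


Total Betti number is multiplicative under products.
Each S^d (d>=1) has total Betti number 2.
There are 3 sphere factors.
Total = 2^3 = 8

8


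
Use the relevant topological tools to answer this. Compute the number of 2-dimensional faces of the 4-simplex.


Delta^4 has 4+1 vertices. A 2-face is a choice of 2+1 vertices.
f_2 = C(4+1, 2+1) = C(5,3) = 10

10


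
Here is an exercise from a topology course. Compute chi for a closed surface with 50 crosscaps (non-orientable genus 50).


For a non-orientable closed surface with k crosscaps: chi = 2 - k.
Here k = 50.
chi = 2 - 50 = -48

-48


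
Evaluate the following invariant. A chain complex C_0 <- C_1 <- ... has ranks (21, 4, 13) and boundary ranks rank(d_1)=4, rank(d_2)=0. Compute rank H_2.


rank H_k = rank(ker d_k) - rank(im d_{k+1}).
rank(ker d_2) = rank(C_2) - rank(d_2) = 13 - 0 = 13.
rank(im d_{2+1}) = 0.
rank H_2 = 13 - 0 = 13

13


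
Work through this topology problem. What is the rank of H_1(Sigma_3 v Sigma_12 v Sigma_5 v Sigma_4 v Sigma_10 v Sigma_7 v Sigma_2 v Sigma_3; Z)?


For a wedge X v Y: reduced H_k(X v Y) = H_k(X) + H_k(Y).
Each Sigma_g contributes b_1 = 2g.
b_1 = 6 + 24 + 10 + 8 + 20 + 14 + 4 + 6 = 92

92


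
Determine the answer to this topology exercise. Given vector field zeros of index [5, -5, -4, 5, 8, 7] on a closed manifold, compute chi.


Poincare-Hopf: chi(M) = sum of indices of zeros.
chi = (5) + (-5) + (-4) + (5) + (8) + (7) = 16

16


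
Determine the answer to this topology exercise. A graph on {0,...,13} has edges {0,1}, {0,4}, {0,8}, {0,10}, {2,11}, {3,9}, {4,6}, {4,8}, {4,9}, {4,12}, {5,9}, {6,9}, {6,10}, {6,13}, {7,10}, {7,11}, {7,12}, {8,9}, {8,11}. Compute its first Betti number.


b_1 = E - V + (number of components).
E = 19, V = 14, components = 1.
b_1 = 19 - 14 + 1 = 6

6


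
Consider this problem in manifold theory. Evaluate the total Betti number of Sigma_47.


For Sigma_47: b_0 = 1, b_1 = 2g = 94, b_2 = 1.
Total = 1 + 94 + 1 = 96

96


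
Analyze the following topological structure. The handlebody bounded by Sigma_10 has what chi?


A genus-g handlebody deformation retracts to a wedge of g circles.
chi(vee_g S^1) = 1 - g.
chi(H_10) = 1 - 10 = -9

-9


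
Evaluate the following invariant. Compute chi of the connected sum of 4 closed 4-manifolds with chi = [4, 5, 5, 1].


For n-manifolds: chi(A#B) = chi(A) + chi(B) - chi(S^4).
chi(S^4) = 1 + (-1)^4 = 2.
chi(#) = (sum chi_i) - (4-1)*chi(S^4) = 15 - 3*2 = 9

9


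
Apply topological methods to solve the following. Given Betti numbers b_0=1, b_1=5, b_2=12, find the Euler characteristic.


chi = sum_k (-1)^k b_k.
= (1) + (-5) + (12)
= 8

8


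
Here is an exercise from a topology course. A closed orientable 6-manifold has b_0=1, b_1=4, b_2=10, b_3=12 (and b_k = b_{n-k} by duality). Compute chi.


By Poincare duality b_k = b_{6-k}, so full Betti numbers: b_0=1, b_1=4, b_2=10, b_3=12, b_4=10, b_5=4, b_6=1.
chi = sum (-1)^k b_k = 2

2


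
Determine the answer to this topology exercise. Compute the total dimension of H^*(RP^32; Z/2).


H^k(RP^32; Z/2) = Z/2 for each 0 <= k <= 32.
Total dimension = 32 + 1 = 33

33


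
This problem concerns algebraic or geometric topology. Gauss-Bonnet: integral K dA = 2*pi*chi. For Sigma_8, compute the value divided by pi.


Gauss-Bonnet: integral K dA = 2*pi*chi(M).
chi(Sigma_8) = 2 - 2*8 = -14.
(integral K dA)/pi = 2*chi = 2*(-14) = -28

-28


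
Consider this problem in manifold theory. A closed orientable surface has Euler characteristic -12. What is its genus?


chi = 2 - 2g for closed orientable surfaces.
-12 = 2 - 2g
2g = 2 - (-12) = 14
g = 7

7


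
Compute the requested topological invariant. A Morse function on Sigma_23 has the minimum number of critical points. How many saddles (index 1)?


A perfect Morse function has m_k = b_k.
For Sigma_23: b_0=1, b_1=2g=46, b_2=1.
Saddles m_1 = 2g = 46

46


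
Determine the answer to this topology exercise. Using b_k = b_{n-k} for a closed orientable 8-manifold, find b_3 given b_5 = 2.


Poincare duality for closed orientable n-manifolds: b_k = b_{n-k}.
Here n = 8, so b_3 = b_5 = 2

2


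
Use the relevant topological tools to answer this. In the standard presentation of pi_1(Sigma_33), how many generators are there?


Standard presentation: pi_1(Sigma_g) = <a_1,b_1,...,a_g,b_g | [a_1,b_1]...[a_g,b_g] = 1>.
Number of generators = 2g = 2*33 = 66

66


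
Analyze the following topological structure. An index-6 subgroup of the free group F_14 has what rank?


Nielsen-Schreier: an index-n subgroup of F_r is free of rank 1 + n(r-1).
Equivalently: chi(cover) = n*chi(base); chi(vee_r S^1) = 1 - 14 = -13.
chi(E) = 6*(-13) = -78; rank = 1 - chi(E) = 1 - (-78) = 79.
rank = 1 + 6*(14-1) = 1 + 78 = 79

79


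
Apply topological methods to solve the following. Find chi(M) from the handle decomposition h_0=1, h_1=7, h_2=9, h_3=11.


Handles of index k contribute (-1)^k to chi (same as CW cells).
chi = (1) + (-7) + (9) + (-11) = -8

-8


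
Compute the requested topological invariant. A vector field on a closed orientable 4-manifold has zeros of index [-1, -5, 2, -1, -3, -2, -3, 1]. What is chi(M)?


Poincare-Hopf: chi(M) = sum of indices of zeros.
chi = (-1) + (-5) + (2) + (-1) + (-3) + (-2) + (-3) + (1) = -12

-12


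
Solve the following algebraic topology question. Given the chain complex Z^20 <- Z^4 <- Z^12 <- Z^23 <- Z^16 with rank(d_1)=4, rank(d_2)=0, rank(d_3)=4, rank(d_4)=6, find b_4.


rank H_k = rank(ker d_k) - rank(im d_{k+1}).
rank(ker d_4) = rank(C_4) - rank(d_4) = 16 - 6 = 10.
rank(im d_{4+1}) = 0.
rank H_4 = 10 - 0 = 10

10


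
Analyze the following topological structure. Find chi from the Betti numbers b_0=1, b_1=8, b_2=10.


chi = sum_k (-1)^k b_k.
= (1) + (-8) + (10)
= 3

3


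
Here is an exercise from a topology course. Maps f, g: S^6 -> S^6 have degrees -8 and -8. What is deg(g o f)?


Degree is multiplicative under composition: deg(g o f) = deg(g) * deg(f).
= -8 * -8 = 64

64


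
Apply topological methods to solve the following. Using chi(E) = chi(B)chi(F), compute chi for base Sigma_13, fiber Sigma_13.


For a fiber bundle F -> E -> B (with CW structure): chi(E) = chi(B) * chi(F).
chi(Sigma_13) = -24, chi(Sigma_13) = -24.
chi(E) = (-24) * (-24) = 576

576


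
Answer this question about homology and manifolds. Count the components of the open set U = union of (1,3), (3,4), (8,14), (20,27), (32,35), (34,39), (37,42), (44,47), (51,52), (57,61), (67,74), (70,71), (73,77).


Sort and merge overlapping open intervals.
Merged: (1,3), (3,4), (8,14), (20,27), (32,42), (44,47), (51,52), (57,61), (67,77).
Number of components = 9

9


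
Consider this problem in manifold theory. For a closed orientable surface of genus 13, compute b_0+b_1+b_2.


For Sigma_13: b_0 = 1, b_1 = 2g = 26, b_2 = 1.
Total = 1 + 26 + 1 = 28

28


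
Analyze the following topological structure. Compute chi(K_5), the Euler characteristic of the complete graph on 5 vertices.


K_5: V = 5, E = C(5,2) = 10.
chi = V - E = 5 - 10 = -5

-5


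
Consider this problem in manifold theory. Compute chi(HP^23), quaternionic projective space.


HP^23 has one cell in each dimension 0, 4, ..., 4*23 (23+1 cells, all even-dim).
chi = 23 + 1 = 24

24


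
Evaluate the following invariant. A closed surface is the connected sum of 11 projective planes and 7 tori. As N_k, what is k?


Since a >= 1, the sum is non-orientable; each T^2 can be replaced by RP^2 # RP^2 (since T^2#RP^2 = 3RP^2).
Total crosscaps k = 11 + 2*7 = 25.
Check via chi: chi = 11*1 + 7*0 - (11+7-1)*2 = -23 = 2 - k = -23. Consistent.

25


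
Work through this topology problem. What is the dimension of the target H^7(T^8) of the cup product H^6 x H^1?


Cup product: H^p x H^q -> H^{p+q}; here p+q = 6+1 = 7.
rank H^k(T^n) = C(n,k).
C(8,7) = 8

8


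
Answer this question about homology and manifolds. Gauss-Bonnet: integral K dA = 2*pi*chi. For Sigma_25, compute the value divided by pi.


Gauss-Bonnet: integral K dA = 2*pi*chi(M).
chi(Sigma_25) = 2 - 2*25 = -48.
(integral K dA)/pi = 2*chi = 2*(-48) = -96

-96


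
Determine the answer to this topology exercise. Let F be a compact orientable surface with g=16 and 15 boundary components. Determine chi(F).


For a compact orientable surface with genus g and b boundary components: chi = 2 - 2g - b.
chi = 2 - 2*16 - 15 = 2 - 32 - 15 = -45

-45


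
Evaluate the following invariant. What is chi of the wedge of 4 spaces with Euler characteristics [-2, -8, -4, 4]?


chi(A v B) = chi(A) + chi(B) - 1 (one point identified).
For 4 spaces: chi = (sum chi_i) - (4 - 1).
sum = -10; chi = -10 - 3 = -13

-13


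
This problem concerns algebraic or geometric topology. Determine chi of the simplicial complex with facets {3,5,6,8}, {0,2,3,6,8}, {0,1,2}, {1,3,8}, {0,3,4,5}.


Enumerate all faces; f-vector: f_0=8, f_1=21, f_2=19, f_3=7, f_4=1.
chi = sum (-1)^k f_k = 0

0


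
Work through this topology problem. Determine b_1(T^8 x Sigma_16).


pi_1(A x B) = pi_1(A) x pi_1(B); rank of abelianization = b_1.
b_1(T^8) = 8, b_1(Sigma_16) = 2*16 = 32.
b_1(product) = 8 + 32 = 40

40


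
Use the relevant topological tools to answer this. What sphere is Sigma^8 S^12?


Each suspension raises dimension by 1: Sigma S^n = S^{n+1}.
Sigma^8 S^12 = S^{12+8} = S^20

20


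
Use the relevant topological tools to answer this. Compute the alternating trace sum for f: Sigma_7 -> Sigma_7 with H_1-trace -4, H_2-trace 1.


L(f) = tr(f_0*) - tr(f_1*) + tr(f_2*).
= 1 - (-4) + (1)
= 6

6


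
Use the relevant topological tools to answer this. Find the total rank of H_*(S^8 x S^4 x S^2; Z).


Total Betti number is multiplicative under products.
Each S^d (d>=1) has total Betti number 2.
There are 3 sphere factors.
Total = 2^3 = 8

8


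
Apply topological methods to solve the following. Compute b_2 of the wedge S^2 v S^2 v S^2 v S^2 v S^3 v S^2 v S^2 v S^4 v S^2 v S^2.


For a wedge of spheres, H_k (k>0) is free on one generator per sphere of dimension k.
Spheres of dimension 2: count = 8.
b_2 = 8

8


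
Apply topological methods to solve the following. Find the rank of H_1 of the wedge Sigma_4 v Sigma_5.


For a wedge: H_1(A v B) = H_1(A) + H_1(B).
b_1(Sigma_4) = 8, b_1(Sigma_5) = 10.
b_1 = 8 + 10 = 18

18


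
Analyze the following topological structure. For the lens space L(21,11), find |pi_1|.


pi_1(L(p,q)) = Z/pZ for any q coprime to p.
|pi_1(L(21,11))| = 21

21


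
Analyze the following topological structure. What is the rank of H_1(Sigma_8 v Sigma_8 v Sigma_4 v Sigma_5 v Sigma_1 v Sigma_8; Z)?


For a wedge X v Y: reduced H_k(X v Y) = H_k(X) + H_k(Y).
Each Sigma_g contributes b_1 = 2g.
b_1 = 16 + 16 + 8 + 10 + 2 + 16 = 68

68


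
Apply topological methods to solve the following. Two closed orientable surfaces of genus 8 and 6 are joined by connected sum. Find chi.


chi(Sigma_8) = 2 - 2*8 = -14
chi(Sigma_6) = 2 - 2*6 = -10
For surfaces: chi(A#B) = chi(A) + chi(B) - 2.
chi = -14 + -10 - 2 = -26

-26


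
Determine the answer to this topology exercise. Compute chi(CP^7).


CP^7 has one cell in each even dimension 0, 2, ..., 2*7 (7+1 cells total).
All cells are even-dimensional, so chi = number of cells.
chi = 7 + 1 = 8

8


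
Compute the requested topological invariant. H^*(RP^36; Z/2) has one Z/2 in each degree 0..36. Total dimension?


H^k(RP^36; Z/2) = Z/2 for each 0 <= k <= 36.
Total dimension = 36 + 1 = 37

37


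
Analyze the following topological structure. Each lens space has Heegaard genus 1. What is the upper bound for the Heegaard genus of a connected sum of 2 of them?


Heegaard genus satisfies g(A#B) <= g(A) + g(B).
Each lens space has g = 1.
Upper bound: 2 * 1 = 2

2


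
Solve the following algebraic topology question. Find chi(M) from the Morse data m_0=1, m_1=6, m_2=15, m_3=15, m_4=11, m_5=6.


Morse theory: chi(M) = sum_k (-1)^k m_k where m_k = #(index-k critical points).
= (1) + (-6) + (15) + (-15) + (11) + (-6) = 0

0


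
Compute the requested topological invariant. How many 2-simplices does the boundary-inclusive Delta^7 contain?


Delta^7 has 7+1 vertices. A 2-face is a choice of 2+1 vertices.
f_2 = C(7+1, 2+1) = C(8,3) = 56

56


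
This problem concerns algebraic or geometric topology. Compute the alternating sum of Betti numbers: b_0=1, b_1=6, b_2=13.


chi = sum_k (-1)^k b_k.
= (1) + (-6) + (13)
= 8

8


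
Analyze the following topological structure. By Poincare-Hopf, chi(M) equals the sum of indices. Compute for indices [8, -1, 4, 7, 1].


Poincare-Hopf: chi(M) = sum of indices of zeros.
chi = (8) + (-1) + (4) + (7) + (1) = 19

19


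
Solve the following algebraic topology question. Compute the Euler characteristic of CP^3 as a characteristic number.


For any closed oriented manifold, <e(TM),[M]> = chi(M).
chi(CP^3) = 3+1 = 4

4


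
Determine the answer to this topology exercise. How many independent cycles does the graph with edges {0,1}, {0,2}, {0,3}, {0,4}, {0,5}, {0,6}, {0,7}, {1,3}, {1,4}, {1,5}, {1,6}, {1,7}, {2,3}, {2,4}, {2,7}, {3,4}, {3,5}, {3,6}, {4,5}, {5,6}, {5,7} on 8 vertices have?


b_1 = E - V + (number of components).
E = 21, V = 8, components = 1.
b_1 = 21 - 8 + 1 = 14

14


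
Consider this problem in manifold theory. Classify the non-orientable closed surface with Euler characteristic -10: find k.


chi = 2 - k for closed non-orientable surfaces with k crosscaps.
-10 = 2 - k
k = 2 - (-10) = 12

12


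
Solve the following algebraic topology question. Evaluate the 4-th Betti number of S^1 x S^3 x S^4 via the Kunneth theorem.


Each S^d has Poincare polynomial 1 + t^d.
The product S^1 x S^3 x S^4 has Poincare polynomial prod(1+t^d_i).
Expanding: b_0=1, b_1=1, b_3=1, b_4=2, b_5=1, b_7=1, b_8=1.
b_4 = 2

2


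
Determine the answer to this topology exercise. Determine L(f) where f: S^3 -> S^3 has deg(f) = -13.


On S^3: L(f) = tr(f_0*) + (-1)^3 tr(f_3*) = 1 + (-1)^3 * deg(f).
L(f) = 1 + (-1)^3 * -13 = 1 + 13 = 14

14


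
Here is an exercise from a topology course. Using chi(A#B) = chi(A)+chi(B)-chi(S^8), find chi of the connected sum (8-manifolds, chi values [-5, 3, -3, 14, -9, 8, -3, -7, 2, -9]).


For n-manifolds: chi(A#B) = chi(A) + chi(B) - chi(S^8).
chi(S^8) = 1 + (-1)^8 = 2.
chi(#) = (sum chi_i) - (10-1)*chi(S^8) = -9 - 9*2 = -27

-27
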